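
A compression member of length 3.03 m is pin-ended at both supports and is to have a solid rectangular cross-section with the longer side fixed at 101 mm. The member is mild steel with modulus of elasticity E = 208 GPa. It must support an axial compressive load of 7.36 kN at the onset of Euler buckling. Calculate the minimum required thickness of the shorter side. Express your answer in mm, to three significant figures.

L_e = K·L = 1 × 3.03 = 3.030 m
Required I = P_cr·L_e²/(π²E) = 7.360×10^3 × 3.030² / (π² × 2.08×10^11) = 3.292×10^-8 m⁴
I_req = 3.292×10^4 mm⁴
Rectangle, weak axis: I_min = h·b³/12 with h = 101 mm fixed  ⇒  b = (12I/h)^(1/3) = 15.8 mm

b ≈ 15.8 mm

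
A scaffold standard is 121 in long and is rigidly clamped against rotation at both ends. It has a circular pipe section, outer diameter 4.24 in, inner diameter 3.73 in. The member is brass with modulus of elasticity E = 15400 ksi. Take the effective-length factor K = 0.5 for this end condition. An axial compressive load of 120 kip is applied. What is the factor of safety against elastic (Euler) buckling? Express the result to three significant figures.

d_o = 4.24 in, d_i = 3.73 in
I = π(d_o⁴ − d_i⁴)/64 = π(4.24⁴ − 3.730⁴)/64 = 6.363 in⁴
Effective length L_e = K·L = 0.5 × 121 = 60.50 in
P_cr = π²EI / L_e² = π² × 15400×10³ × 6.363 / 60.50² = 2.642×10^5 lb
Factor of safety n = P_cr / P = 264.22 / 120 = 2.20

n ≈ 2.20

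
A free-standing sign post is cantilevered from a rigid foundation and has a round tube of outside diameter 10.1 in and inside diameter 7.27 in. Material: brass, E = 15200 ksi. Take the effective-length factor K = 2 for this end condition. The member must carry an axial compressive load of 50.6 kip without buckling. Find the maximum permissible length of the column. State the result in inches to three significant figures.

d_o = 10.1 in, d_i = 7.27 in
I = π(d_o⁴ − d_i⁴)/64 = π(10.1⁴ − 7.270⁴)/64 = 373.7 in⁴
At the buckling limit P_cr = P = 5.060×10^4 lb
From P_cr = π²EI/(K·L)²:  L = (1/K)·√(π²EI/P_cr) = (1/2)·√(π²×1.52×10^7×373.7/5.060×10^4)
L = 526 in

L_max ≈ 526 in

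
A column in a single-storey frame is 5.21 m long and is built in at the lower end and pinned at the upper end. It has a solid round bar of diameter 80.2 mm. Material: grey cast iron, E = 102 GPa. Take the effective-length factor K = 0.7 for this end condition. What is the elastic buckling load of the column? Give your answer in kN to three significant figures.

P_cr ≈ 154 kN

I = πd⁴/64 = π×80.2⁴/64 = 2.031×10^6 mm⁴
I = 2.031×10^6 mm⁴ = 2.031×10^-6 m⁴
Effective length L_e = K·L = 0.7 × 5.21 = 3.647 m
P_cr = π²EI / L_e² = π² × 102×10⁹ × 2.031×10^-6 / 3.647² = 1.537×10^5 N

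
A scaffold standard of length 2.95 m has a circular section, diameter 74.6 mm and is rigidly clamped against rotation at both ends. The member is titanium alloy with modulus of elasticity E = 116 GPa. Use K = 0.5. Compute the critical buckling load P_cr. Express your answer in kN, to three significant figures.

I = πd⁴/64 = π×74.6⁴/64 = 1.520×10^6 mm⁴
I = 1.520×10^6 mm⁴ = 1.520×10^-6 m⁴
Effective length L_e = K·L = 0.5 × 2.95 = 1.475 m
P_cr = π²EI / L_e² = π² × 116×10⁹ × 1.520×10^-6 / 1.475² = 8.000×10^5 N

P_cr ≈ 800 kN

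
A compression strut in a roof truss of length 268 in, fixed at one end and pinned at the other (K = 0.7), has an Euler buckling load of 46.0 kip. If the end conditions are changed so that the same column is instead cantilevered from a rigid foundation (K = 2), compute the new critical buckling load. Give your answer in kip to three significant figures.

P_cr ∝ 1/K², so P_cr,new = P_cr,old × (K_old/K_new)² = 46.0 × (0.7/2)²
= 46.0 × 0.1225 = 5.63 kip

P_cr ≈ 5.63 kip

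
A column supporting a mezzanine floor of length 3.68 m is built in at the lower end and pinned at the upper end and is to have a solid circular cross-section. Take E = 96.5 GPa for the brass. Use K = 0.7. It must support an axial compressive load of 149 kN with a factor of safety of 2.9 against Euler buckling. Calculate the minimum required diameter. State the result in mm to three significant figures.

Required P_cr = n·P = 2.9 × 149 = 432.1 kN
L_e = K·L = 0.7 × 3.68 = 2.576 m
Required I = P_cr·L_e²/(π²E) = 4.321×10^5 × 2.576² / (π² × 9.65×10^10) = 3.011×10^-6 m⁴
I_req = 3.011×10^6 mm⁴
Solid circle: I = πd⁴/64  ⇒  d = (64I/π)^(1/4) = (64×3.011×10^6/π)^(1/4) = 88.5 mm

d ≈ 88.5 mm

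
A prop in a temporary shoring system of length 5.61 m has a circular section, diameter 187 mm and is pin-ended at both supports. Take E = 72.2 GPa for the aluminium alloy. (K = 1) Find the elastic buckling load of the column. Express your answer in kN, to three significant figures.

P_cr ≈ 1360 kN

I = πd⁴/64 = π×187⁴/64 = 6.003×10^7 mm⁴
I = 6.003×10^7 mm⁴ = 6.003×10^-5 m⁴
Effective length L_e = K·L = 1 × 5.61 = 5.610 m
P_cr = π²EI / L_e² = π² × 72.2×10⁹ × 6.003×10^-5 / 5.610² = 1.359×10^6 N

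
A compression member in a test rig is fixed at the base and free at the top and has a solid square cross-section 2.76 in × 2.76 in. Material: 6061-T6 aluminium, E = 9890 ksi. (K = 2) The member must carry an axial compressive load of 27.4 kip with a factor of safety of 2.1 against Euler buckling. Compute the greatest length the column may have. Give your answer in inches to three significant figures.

L_max ≈ 45.3 in

I = a⁴/12 = 2.76⁴/12 = 4.836 in⁴
Required critical load P_cr = n·P = 2.1 × 27.4 = 57.54 kip = 5.754×10^4 lb
From P_cr = π²EI/(K·L)²:  L = (1/K)·√(π²EI/P_cr) = (1/2)·√(π²×9.89×10^6×4.836/5.754×10^4)
L = 45.3 in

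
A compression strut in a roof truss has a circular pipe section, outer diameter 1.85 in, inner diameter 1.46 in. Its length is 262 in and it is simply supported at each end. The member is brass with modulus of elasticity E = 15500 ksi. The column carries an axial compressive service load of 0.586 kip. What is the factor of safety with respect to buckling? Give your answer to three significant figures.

n ≈ 1.34

d_o = 1.85 in, d_i = 1.46 in
I = π(d_o⁴ − d_i⁴)/64 = π(1.85⁴ − 1.460⁴)/64 = 0.3519 in⁴
Effective length L_e = K·L = 1 × 262 = 262.0 in
P_cr = π²EI / L_e² = π² × 15500×10³ × 0.3519 / 262.0² = 784.3 lb
Factor of safety n = P_cr / P = 0.78434 / 0.586 = 1.34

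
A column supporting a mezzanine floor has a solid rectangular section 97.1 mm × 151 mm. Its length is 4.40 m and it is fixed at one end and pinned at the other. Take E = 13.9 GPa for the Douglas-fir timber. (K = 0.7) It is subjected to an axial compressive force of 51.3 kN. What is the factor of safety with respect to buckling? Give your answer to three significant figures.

Buckling occurs about the weak axis: I_min = h·b³/12 with b = 97.1 mm (the shorter side).
I_min = 151×97.1³/12 = 1.152×10^7 mm⁴
I = 1.152×10^7 mm⁴ = 1.152×10^-5 m⁴
Effective length L_e = K·L = 0.7 × 4.40 = 3.080 m
P_cr = π²EI / L_e² = π² × 13.9×10⁹ × 1.152×10^-5 / 3.080² = 1.666×10^5 N
Factor of safety n = P_cr / P = 166.60 / 51.3 = 3.25

n ≈ 3.25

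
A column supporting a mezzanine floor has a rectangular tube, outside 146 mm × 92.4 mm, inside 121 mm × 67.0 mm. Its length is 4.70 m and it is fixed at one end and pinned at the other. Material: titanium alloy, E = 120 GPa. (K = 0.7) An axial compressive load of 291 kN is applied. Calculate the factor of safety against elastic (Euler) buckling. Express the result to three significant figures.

Weak-axis I_min = (h_o·b_o³ − h_i·b_i³)/12 with b_o = 92.4, b_i = 67.00 mm (shorter outer/inner sides).
I_min = (146×92.4³ − 121.0×67.00³)/12 = 6.565×10^6 mm⁴
I = 6.565×10^6 mm⁴ = 6.565×10^-6 m⁴
Effective length L_e = K·L = 0.7 × 4.70 = 3.290 m
P_cr = π²EI / L_e² = π² × 120×10⁹ × 6.565×10^-6 / 3.290² = 7.184×10^5 N
Factor of safety n = P_cr / P = 718.38 / 291 = 2.47

n ≈ 2.47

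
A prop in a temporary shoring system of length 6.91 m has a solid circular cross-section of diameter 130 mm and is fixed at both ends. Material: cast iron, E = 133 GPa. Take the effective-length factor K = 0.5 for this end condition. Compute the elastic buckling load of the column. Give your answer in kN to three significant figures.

P_cr ≈ 1540 kN

I = πd⁴/64 = π×130⁴/64 = 1.402×10^7 mm⁴
I = 1.402×10^7 mm⁴ = 1.402×10^-5 m⁴
Effective length L_e = K·L = 0.5 × 6.91 = 3.455 m
P_cr = π²EI / L_e² = π² × 133×10⁹ × 1.402×10^-5 / 3.455² = 1.542×10^6 N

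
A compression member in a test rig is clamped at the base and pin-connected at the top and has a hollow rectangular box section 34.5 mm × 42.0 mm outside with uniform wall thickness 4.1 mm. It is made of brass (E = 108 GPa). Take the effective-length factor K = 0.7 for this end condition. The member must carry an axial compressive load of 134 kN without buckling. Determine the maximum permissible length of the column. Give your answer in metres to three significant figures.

L_max ≈ 1.23 m

Inner dimensions: h_i = 42.0 − 2×4.1 = 33.80 mm, b_i = 34.5 − 2×4.1 = 26.30 mm
Weak-axis I_min = (h_o·b_o³ − h_i·b_i³)/12 with b_o = 34.5, b_i = 26.30 mm (shorter outer/inner sides).
I_min = (42.0×34.5³ − 33.80×26.30³)/12 = 9.248×10^4 mm⁴
I = 9.248×10^-8 m⁴
At the buckling limit P_cr = P = 1.340×10^5 N
From P_cr = π²EI/(K·L)²:  L = (1/K)·√(π²EI/P_cr) = (1/0.7)·√(π²×1.08×10^11×9.248×10^-8/1.340×10^5)
L = 1.23 m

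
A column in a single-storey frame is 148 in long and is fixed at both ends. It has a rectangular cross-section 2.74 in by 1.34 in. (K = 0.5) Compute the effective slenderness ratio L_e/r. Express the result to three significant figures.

Buckling occurs about the weak axis: I_min = h·b³/12 with b = 1.34 in (the shorter side).
I_min = 2.74×1.34³/12 = 0.5494 in⁴
A = 3.672 in²;  r_min = √(I/A) = √(0.5494/3.672) = 0.3868 in
L_e = K·L = 0.5 × 148 = 74.00 in
λ = L_e / r_min = 74.000 / 0.3868 = 191

λ ≈ 191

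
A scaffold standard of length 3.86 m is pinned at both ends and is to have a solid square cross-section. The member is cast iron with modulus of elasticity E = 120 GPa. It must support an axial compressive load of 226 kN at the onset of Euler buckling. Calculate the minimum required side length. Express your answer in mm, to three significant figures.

a ≈ 76.4 mm

L_e = K·L = 1 × 3.86 = 3.860 m
Required I = P_cr·L_e²/(π²E) = 2.260×10^5 × 3.860² / (π² × 1.20×10^11) = 2.843×10^-6 m⁴
I_req = 2.843×10^6 mm⁴
Solid square: I = a⁴/12  ⇒  a = (12I)^(1/4) = (12×2.843×10^6)^(1/4) = 76.4 mm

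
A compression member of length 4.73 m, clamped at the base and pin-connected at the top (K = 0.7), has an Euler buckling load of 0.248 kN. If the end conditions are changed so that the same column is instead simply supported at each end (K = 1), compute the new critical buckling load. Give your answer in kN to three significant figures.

P_cr ≈ 0.122 kN

P_cr ∝ 1/K², so P_cr,new = P_cr,old × (K_old/K_new)² = 0.248 × (0.7/1)²
= 0.248 × 0.4900 = 0.122 kN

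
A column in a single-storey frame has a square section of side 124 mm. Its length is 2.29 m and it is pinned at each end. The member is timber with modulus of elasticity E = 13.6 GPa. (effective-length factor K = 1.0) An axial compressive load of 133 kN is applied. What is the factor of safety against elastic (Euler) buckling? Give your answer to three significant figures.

n ≈ 3.79

I = a⁴/12 = 124⁴/12 = 1.970×10^7 mm⁴
I = 1.970×10^7 mm⁴ = 1.970×10^-5 m⁴
Effective length L_e = K·L = 1 × 2.29 = 2.290 m
P_cr = π²EI / L_e² = π² × 13.6×10⁹ × 1.970×10^-5 / 2.290² = 5.043×10^5 N
Factor of safety n = P_cr / P = 504.28 / 133 = 3.79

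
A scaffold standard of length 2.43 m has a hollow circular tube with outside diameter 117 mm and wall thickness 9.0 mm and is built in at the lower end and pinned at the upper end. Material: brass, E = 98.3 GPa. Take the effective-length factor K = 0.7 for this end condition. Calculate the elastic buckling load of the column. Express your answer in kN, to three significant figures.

P_cr ≈ 1500 kN

Inner diameter d_i = 117 − 2×9.0 = 99.00 mm
I = π(d_o⁴ − d_i⁴)/64 = π(117⁴ − 99.00⁴)/64 = 4.483×10^6 mm⁴
I = 4.483×10^6 mm⁴ = 4.483×10^-6 m⁴
Effective length L_e = K·L = 0.7 × 2.43 = 1.701 m
P_cr = π²EI / L_e² = π² × 98.3×10⁹ × 4.483×10^-6 / 1.701² = 1.503×10^6 N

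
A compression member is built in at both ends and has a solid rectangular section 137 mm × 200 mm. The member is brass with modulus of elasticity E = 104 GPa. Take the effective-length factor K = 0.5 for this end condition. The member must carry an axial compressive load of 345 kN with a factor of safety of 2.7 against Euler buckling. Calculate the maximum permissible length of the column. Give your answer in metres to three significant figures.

Buckling occurs about the weak axis: I_min = h·b³/12 with b = 137 mm (the shorter side).
I_min = 200×137³/12 = 4.286×10^7 mm⁴
I = 4.286×10^-5 m⁴
Required critical load P_cr = n·P = 2.7 × 345 = 931.5 kN = 9.315×10^5 N
From P_cr = π²EI/(K·L)²:  L = (1/K)·√(π²EI/P_cr) = (1/0.5)·√(π²×1.04×10^11×4.286×10^-5/9.315×10^5)
L = 13.7 m

L_max ≈ 13.7 m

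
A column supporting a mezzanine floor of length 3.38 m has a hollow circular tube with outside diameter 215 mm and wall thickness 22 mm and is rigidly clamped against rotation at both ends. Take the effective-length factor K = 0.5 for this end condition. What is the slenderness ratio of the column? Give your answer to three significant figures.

Inner diameter d_i = 215 − 2×22 = 171.0 mm
I = π(d_o⁴ − d_i⁴)/64 = π(215⁴ − 171.0⁴)/64 = 6.292×10^7 mm⁴
A = 1.334×10^4 mm²;  r_min = √(I/A) = √(6.292×10^7/1.334×10^4) = 68.68 mm
L_e = K·L = 0.5 × 3.38 m = 1.690 m = 1690.0 mm
λ = L_e / r_min = 1690.0 / 68.68 = 24.6

λ ≈ 24.6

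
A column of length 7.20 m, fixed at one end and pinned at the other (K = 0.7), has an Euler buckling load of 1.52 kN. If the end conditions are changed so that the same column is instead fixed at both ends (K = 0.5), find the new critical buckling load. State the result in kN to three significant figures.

P_cr ∝ 1/K², so P_cr,new = P_cr,old × (K_old/K_new)² = 1.52 × (0.7/0.5)²
= 1.52 × 1.960 = 2.98 kN

P_cr ≈ 2.98 kN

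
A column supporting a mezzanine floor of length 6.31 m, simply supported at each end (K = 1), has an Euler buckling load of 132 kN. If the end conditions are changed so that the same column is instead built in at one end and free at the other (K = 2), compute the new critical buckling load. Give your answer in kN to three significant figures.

P_cr ∝ 1/K², so P_cr,new = P_cr,old × (K_old/K_new)² = 132 × (1/2)²
= 132 × 0.2500 = 33.0 kN

P_cr ≈ 33.0 kN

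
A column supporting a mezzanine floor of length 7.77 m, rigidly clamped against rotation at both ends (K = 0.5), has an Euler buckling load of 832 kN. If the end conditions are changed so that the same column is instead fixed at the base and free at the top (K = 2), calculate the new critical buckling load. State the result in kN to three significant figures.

P_cr ∝ 1/K², so P_cr,new = P_cr,old × (K_old/K_new)² = 832 × (0.5/2)²
= 832 × 0.06250 = 52.0 kN

P_cr ≈ 52.0 kN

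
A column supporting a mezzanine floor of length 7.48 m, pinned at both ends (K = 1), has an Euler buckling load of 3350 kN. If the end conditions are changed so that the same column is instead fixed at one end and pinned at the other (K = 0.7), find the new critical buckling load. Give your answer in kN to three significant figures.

P_cr ≈ 6840 kN

P_cr ∝ 1/K², so P_cr,new = P_cr,old × (K_old/K_new)² = 3350 × (1/0.7)²
= 3350 × 2.041 = 6840 kN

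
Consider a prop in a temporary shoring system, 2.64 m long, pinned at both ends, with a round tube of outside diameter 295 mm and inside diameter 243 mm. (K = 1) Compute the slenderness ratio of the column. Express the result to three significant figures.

λ ≈ 27.6

d_o = 295 mm, d_i = 243 mm
I = π(d_o⁴ − d_i⁴)/64 = π(295⁴ − 243.0⁴)/64 = 2.006×10^8 mm⁴
A = 2.197×10^4 mm²;  r_min = √(I/A) = √(2.006×10^8/2.197×10^4) = 95.55 mm
L_e = K·L = 1 × 2.64 m = 2.640 m = 2640.0 mm
λ = L_e / r_min = 2640.0 / 95.55 = 27.6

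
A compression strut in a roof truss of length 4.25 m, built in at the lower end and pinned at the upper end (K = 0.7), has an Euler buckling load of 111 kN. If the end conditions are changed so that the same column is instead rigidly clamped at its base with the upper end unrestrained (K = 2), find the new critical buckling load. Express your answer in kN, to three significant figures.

P_cr ≈ 13.6 kN

P_cr ∝ 1/K², so P_cr,new = P_cr,old × (K_old/K_new)² = 111 × (0.7/2)²
= 111 × 0.1225 = 13.6 kN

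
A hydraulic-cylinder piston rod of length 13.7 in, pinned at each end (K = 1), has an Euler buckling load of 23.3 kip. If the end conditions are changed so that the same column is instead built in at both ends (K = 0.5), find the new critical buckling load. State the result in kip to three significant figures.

P_cr ∝ 1/K², so P_cr,new = P_cr,old × (K_old/K_new)² = 23.3 × (1/0.5)²
= 23.3 × 4.000 = 93.2 kip

P_cr ≈ 93.2 kip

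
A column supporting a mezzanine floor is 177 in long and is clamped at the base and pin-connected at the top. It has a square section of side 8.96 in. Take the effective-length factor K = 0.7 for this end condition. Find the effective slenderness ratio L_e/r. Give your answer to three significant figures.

λ ≈ 47.9

For a square r = a/√12 = 8.96/√12 = 2.587 in
L_e = K·L = 0.7 × 177 = 123.9 in
λ = L_e / r_min = 123.90 / 2.587 = 47.9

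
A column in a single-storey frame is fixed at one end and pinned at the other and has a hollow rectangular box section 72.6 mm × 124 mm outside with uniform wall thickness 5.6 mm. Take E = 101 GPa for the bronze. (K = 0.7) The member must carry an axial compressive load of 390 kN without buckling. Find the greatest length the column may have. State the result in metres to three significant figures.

Inner dimensions: h_i = 124 − 2×5.6 = 112.8 mm, b_i = 72.6 − 2×5.6 = 61.40 mm
Weak-axis I_min = (h_o·b_o³ − h_i·b_i³)/12 with b_o = 72.6, b_i = 61.40 mm (shorter outer/inner sides).
I_min = (124×72.6³ − 112.8×61.40³)/12 = 1.778×10^6 mm⁴
I = 1.778×10^-6 m⁴
At the buckling limit P_cr = P = 3.900×10^5 N
From P_cr = π²EI/(K·L)²:  L = (1/K)·√(π²EI/P_cr) = (1/0.7)·√(π²×1.01×10^11×1.778×10^-6/3.900×10^5)
L = 3.05 m

L_max ≈ 3.05 m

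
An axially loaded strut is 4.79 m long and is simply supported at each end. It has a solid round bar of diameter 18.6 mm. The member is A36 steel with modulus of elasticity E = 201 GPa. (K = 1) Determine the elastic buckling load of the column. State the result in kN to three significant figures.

I = πd⁴/64 = π×18.6⁴/64 = 5.875×10^3 mm⁴
I = 5.875×10^3 mm⁴ = 5.875×10^-9 m⁴
Effective length L_e = K·L = 1 × 4.79 = 4.790 m
P_cr = π²EI / L_e² = π² × 201×10⁹ × 5.875×10^-9 / 4.790² = 508.0 N

P_cr ≈ 0.508 kN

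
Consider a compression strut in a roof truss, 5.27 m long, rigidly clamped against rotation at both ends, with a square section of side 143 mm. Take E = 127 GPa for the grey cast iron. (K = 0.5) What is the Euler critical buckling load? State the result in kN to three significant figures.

I = a⁴/12 = 143⁴/12 = 3.485×10^7 mm⁴
I = 3.485×10^7 mm⁴ = 3.485×10^-5 m⁴
Effective length L_e = K·L = 0.5 × 5.27 = 2.635 m
P_cr = π²EI / L_e² = π² × 127×10⁹ × 3.485×10^-5 / 2.635² = 6.291×10^6 N

P_cr ≈ 6290 kN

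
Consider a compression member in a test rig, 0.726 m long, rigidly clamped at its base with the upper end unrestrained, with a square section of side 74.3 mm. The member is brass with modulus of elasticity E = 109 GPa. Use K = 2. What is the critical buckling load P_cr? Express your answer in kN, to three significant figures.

I = a⁴/12 = 74.3⁴/12 = 2.540×10^6 mm⁴
I = 2.540×10^6 mm⁴ = 2.540×10^-6 m⁴
Effective length L_e = K·L = 2 × 0.726 = 1.452 m
P_cr = π²EI / L_e² = π² × 109×10⁹ × 2.540×10^-6 / 1.452² = 1.296×10^6 N

P_cr ≈ 1300 kN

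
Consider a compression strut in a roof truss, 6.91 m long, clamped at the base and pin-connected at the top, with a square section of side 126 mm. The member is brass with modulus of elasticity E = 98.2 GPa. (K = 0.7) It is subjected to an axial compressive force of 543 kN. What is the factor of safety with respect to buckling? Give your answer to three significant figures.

n ≈ 1.60

I = a⁴/12 = 126⁴/12 = 2.100×10^7 mm⁴
I = 2.100×10^7 mm⁴ = 2.100×10^-5 m⁴
Effective length L_e = K·L = 0.7 × 6.91 = 4.837 m
P_cr = π²EI / L_e² = π² × 98.2×10⁹ × 2.100×10^-5 / 4.837² = 8.701×10^5 N
Factor of safety n = P_cr / P = 870.08 / 543 = 1.60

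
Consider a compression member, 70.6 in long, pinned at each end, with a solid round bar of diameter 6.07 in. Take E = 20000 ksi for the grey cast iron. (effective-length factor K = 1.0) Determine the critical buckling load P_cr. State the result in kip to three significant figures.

P_cr ≈ 2640 kip

I = πd⁴/64 = π×6.07⁴/64 = 66.64 in⁴
Effective length L_e = K·L = 1 × 70.6 = 70.60 in
P_cr = π²EI / L_e² = π² × 20000×10³ × 66.64 / 70.60² = 2.639×10^6 lb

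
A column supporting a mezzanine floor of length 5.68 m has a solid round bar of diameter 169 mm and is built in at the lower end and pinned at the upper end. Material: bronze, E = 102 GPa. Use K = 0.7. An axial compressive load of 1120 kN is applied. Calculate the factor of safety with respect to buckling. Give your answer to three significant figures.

I = πd⁴/64 = π×169⁴/64 = 4.004×10^7 mm⁴
I = 4.004×10^7 mm⁴ = 4.004×10^-5 m⁴
Effective length L_e = K·L = 0.7 × 5.68 = 3.976 m
P_cr = π²EI / L_e² = π² × 102×10⁹ × 4.004×10^-5 / 3.976² = 2.550×10^6 N
Factor of safety n = P_cr / P = 2549.9 / 1120 = 2.28

n ≈ 2.28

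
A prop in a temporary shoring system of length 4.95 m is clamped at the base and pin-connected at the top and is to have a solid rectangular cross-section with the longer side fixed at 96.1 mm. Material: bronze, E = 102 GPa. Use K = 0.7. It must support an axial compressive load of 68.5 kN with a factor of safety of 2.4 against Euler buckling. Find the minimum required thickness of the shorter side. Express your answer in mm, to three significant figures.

Required P_cr = n·P = 2.4 × 68.5 = 164.4 kN
L_e = K·L = 0.7 × 4.95 = 3.465 m
Required I = P_cr·L_e²/(π²E) = 1.644×10^5 × 3.465² / (π² × 1.02×10^11) = 1.961×10^-6 m⁴
I_req = 1.961×10^6 mm⁴
Rectangle, weak axis: I_min = h·b³/12 with h = 96.1 mm fixed  ⇒  b = (12I/h)^(1/3) = 62.6 mm

b ≈ 62.6 mm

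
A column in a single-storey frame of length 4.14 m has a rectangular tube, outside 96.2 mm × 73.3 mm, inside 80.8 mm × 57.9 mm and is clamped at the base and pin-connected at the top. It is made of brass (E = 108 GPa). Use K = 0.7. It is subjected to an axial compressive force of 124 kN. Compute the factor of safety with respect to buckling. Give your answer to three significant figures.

Weak-axis I_min = (h_o·b_o³ − h_i·b_i³)/12 with b_o = 73.3, b_i = 57.90 mm (shorter outer/inner sides).
I_min = (96.2×73.3³ − 80.80×57.90³)/12 = 1.850×10^6 mm⁴
I = 1.850×10^6 mm⁴ = 1.850×10^-6 m⁴
Effective length L_e = K·L = 0.7 × 4.14 = 2.898 m
P_cr = π²EI / L_e² = π² × 108×10⁹ × 1.850×10^-6 / 2.898² = 2.348×10^5 N
Factor of safety n = P_cr / P = 234.83 / 124 = 1.89

n ≈ 1.89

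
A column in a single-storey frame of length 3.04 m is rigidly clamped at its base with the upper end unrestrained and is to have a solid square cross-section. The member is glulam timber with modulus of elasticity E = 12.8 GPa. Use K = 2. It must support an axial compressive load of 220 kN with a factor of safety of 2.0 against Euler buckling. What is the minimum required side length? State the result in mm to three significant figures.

Required P_cr = n·P = 2.0 × 220 = 440.0 kN
L_e = K·L = 2 × 3.04 = 6.080 m
Required I = P_cr·L_e²/(π²E) = 4.400×10^5 × 6.080² / (π² × 1.28×10^10) = 1.288×10^-4 m⁴
I_req = 1.288×10^8 mm⁴
Solid square: I = a⁴/12  ⇒  a = (12I)^(1/4) = (12×1.288×10^8)^(1/4) = 198 mm

a ≈ 198 mm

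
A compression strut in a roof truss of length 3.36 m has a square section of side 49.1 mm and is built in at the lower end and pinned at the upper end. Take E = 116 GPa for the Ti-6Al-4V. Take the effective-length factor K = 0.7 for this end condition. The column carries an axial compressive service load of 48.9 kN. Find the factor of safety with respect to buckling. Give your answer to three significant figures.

n ≈ 2.05

I = a⁴/12 = 49.1⁴/12 = 4.843×10^5 mm⁴
I = 4.843×10^5 mm⁴ = 4.843×10^-7 m⁴
Effective length L_e = K·L = 0.7 × 3.36 = 2.352 m
P_cr = π²EI / L_e² = π² × 116×10⁹ × 4.843×10^-7 / 2.352² = 1.002×10^5 N
Factor of safety n = P_cr / P = 100.24 / 48.9 = 2.05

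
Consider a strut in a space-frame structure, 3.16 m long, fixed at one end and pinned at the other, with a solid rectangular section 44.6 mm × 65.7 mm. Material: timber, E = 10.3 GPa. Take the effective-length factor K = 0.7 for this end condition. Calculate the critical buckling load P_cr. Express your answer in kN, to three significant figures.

Buckling occurs about the weak axis: I_min = h·b³/12 with b = 44.6 mm (the shorter side).
I_min = 65.7×44.6³/12 = 4.857×10^5 mm⁴
I = 4.857×10^5 mm⁴ = 4.857×10^-7 m⁴
Effective length L_e = K·L = 0.7 × 3.16 = 2.212 m
P_cr = π²EI / L_e² = π² × 10.3×10⁹ × 4.857×10^-7 / 2.212² = 1.009×10^4 N

P_cr ≈ 10.1 kN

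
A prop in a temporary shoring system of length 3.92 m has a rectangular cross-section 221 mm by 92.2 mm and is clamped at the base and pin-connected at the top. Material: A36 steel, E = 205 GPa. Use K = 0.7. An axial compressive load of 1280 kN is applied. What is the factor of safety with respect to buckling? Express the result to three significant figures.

Buckling occurs about the weak axis: I_min = h·b³/12 with b = 92.2 mm (the shorter side).
I_min = 221×92.2³/12 = 1.443×10^7 mm⁴
I = 1.443×10^7 mm⁴ = 1.443×10^-5 m⁴
Effective length L_e = K·L = 0.7 × 3.92 = 2.744 m
P_cr = π²EI / L_e² = π² × 205×10⁹ × 1.443×10^-5 / 2.744² = 3.879×10^6 N
Factor of safety n = P_cr / P = 3878.7 / 1280 = 3.03

n ≈ 3.03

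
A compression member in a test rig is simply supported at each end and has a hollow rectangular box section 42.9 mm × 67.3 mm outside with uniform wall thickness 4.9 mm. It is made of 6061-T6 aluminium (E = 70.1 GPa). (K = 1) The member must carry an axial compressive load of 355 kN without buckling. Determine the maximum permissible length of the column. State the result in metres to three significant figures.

L_max ≈ 0.724 m

Inner dimensions: h_i = 67.3 − 2×4.9 = 57.50 mm, b_i = 42.9 − 2×4.9 = 33.10 mm
Weak-axis I_min = (h_o·b_o³ − h_i·b_i³)/12 with b_o = 42.9, b_i = 33.10 mm (shorter outer/inner sides).
I_min = (67.3×42.9³ − 57.50×33.10³)/12 = 2.690×10^5 mm⁴
I = 2.690×10^-7 m⁴
At the buckling limit P_cr = P = 3.550×10^5 N
From P_cr = π²EI/(K·L)²:  L = (1/K)·√(π²EI/P_cr) = (1/1)·√(π²×7.01×10^10×2.690×10^-7/3.550×10^5)
L = 0.724 m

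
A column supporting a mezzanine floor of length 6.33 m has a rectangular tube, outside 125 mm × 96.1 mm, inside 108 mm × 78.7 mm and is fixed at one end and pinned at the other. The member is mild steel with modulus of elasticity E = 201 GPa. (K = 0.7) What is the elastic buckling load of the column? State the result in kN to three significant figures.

P_cr ≈ 491 kN

Weak-axis I_min = (h_o·b_o³ − h_i·b_i³)/12 with b_o = 96.1, b_i = 78.70 mm (shorter outer/inner sides).
I_min = (125×96.1³ − 108.0×78.70³)/12 = 4.858×10^6 mm⁴
I = 4.858×10^6 mm⁴ = 4.858×10^-6 m⁴
Effective length L_e = K·L = 0.7 × 6.33 = 4.431 m
P_cr = π²EI / L_e² = π² × 201×10⁹ × 4.858×10^-6 / 4.431² = 4.908×10^5 N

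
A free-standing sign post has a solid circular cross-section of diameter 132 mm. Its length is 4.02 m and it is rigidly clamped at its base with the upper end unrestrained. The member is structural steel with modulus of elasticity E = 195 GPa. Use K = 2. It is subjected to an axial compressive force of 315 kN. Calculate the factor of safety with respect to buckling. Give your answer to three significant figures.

n ≈ 1.41

I = πd⁴/64 = π×132⁴/64 = 1.490×10^7 mm⁴
I = 1.490×10^7 mm⁴ = 1.490×10^-5 m⁴
Effective length L_e = K·L = 2 × 4.02 = 8.040 m
P_cr = π²EI / L_e² = π² × 195×10⁹ × 1.490×10^-5 / 8.040² = 4.437×10^5 N
Factor of safety n = P_cr / P = 443.70 / 315 = 1.41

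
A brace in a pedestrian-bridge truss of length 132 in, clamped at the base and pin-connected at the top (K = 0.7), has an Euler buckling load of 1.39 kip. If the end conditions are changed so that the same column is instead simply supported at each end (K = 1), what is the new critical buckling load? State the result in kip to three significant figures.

P_cr ∝ 1/K², so P_cr,new = P_cr,old × (K_old/K_new)² = 1.39 × (0.7/1)²
= 1.39 × 0.4900 = 0.681 kip

P_cr ≈ 0.681 kip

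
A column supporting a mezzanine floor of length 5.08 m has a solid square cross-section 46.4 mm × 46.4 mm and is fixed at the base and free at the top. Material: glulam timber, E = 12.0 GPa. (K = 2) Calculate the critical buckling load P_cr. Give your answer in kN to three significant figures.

I = a⁴/12 = 46.4⁴/12 = 3.863×10^5 mm⁴
I = 3.863×10^5 mm⁴ = 3.863×10^-7 m⁴
Effective length L_e = K·L = 2 × 5.08 = 10.16 m
P_cr = π²EI / L_e² = π² × 12.0×10⁹ × 3.863×10^-7 / 10.16² = 443.2 N

P_cr ≈ 0.443 kN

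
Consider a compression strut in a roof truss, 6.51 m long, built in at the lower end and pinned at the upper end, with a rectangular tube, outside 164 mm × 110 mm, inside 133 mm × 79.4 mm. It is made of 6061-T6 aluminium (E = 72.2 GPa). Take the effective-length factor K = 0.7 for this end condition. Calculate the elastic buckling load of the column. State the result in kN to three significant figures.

P_cr ≈ 434 kN

Weak-axis I_min = (h_o·b_o³ − h_i·b_i³)/12 with b_o = 110, b_i = 79.40 mm (shorter outer/inner sides).
I_min = (164×110³ − 133.0×79.40³)/12 = 1.264×10^7 mm⁴
I = 1.264×10^7 mm⁴ = 1.264×10^-5 m⁴
Effective length L_e = K·L = 0.7 × 6.51 = 4.557 m
P_cr = π²EI / L_e² = π² × 72.2×10⁹ × 1.264×10^-5 / 4.557² = 4.338×10^5 N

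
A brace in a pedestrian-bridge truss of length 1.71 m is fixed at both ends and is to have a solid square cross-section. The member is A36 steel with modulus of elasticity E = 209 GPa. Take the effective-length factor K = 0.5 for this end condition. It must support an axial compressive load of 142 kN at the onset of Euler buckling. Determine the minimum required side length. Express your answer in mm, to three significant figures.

a ≈ 27.9 mm

L_e = K·L = 0.5 × 1.71 = 0.8550 m
Required I = P_cr·L_e²/(π²E) = 1.420×10^5 × 0.8550² / (π² × 2.09×10^11) = 5.032×10^-8 m⁴
I_req = 5.032×10^4 mm⁴
Solid square: I = a⁴/12  ⇒  a = (12I)^(1/4) = (12×5.032×10^4)^(1/4) = 27.9 mm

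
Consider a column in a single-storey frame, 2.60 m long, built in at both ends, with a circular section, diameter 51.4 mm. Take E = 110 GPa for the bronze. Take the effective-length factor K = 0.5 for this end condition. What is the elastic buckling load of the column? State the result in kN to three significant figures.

P_cr ≈ 220 kN

I = πd⁴/64 = π×51.4⁴/64 = 3.426×10^5 mm⁴
I = 3.426×10^5 mm⁴ = 3.426×10^-7 m⁴
Effective length L_e = K·L = 0.5 × 2.60 = 1.300 m
P_cr = π²EI / L_e² = π² × 110×10⁹ × 3.426×10^-7 / 1.300² = 2.201×10^5 N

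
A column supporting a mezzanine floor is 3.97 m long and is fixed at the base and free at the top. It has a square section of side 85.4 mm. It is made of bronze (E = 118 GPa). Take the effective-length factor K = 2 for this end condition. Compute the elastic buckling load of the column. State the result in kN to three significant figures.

I = a⁴/12 = 85.4⁴/12 = 4.433×10^6 mm⁴
I = 4.433×10^6 mm⁴ = 4.433×10^-6 m⁴
Effective length L_e = K·L = 2 × 3.97 = 7.940 m
P_cr = π²EI / L_e² = π² × 118×10⁹ × 4.433×10^-6 / 7.940² = 8.188×10^4 N

P_cr ≈ 81.9 kN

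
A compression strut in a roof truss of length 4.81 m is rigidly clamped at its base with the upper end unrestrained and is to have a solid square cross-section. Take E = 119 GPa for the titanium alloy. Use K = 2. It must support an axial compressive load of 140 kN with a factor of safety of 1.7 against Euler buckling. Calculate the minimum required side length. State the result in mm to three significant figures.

Required P_cr = n·P = 1.7 × 140 = 238.0 kN
L_e = K·L = 2 × 4.81 = 9.620 m
Required I = P_cr·L_e²/(π²E) = 2.380×10^5 × 9.620² / (π² × 1.19×10^11) = 1.875×10^-5 m⁴
I_req = 1.875×10^7 mm⁴
Solid square: I = a⁴/12  ⇒  a = (12I)^(1/4) = (12×1.875×10^7)^(1/4) = 122 mm

a ≈ 122 mm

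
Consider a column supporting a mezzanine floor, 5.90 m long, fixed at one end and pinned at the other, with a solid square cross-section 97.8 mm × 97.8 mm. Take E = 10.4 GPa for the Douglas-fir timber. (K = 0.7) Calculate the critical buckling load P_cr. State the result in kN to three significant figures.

I = a⁴/12 = 97.8⁴/12 = 7.624×10^6 mm⁴
I = 7.624×10^6 mm⁴ = 7.624×10^-6 m⁴
Effective length L_e = K·L = 0.7 × 5.90 = 4.130 m
P_cr = π²EI / L_e² = π² × 10.4×10⁹ × 7.624×10^-6 / 4.130² = 4.588×10^4 N

P_cr ≈ 45.9 kN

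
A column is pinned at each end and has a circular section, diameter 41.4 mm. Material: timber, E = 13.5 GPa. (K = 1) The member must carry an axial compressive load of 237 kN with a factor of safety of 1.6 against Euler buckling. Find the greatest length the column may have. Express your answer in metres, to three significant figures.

I = πd⁴/64 = π×41.4⁴/64 = 1.442×10^5 mm⁴
I = 1.442×10^-7 m⁴
Required critical load P_cr = n·P = 1.6 × 237 = 379.2 kN = 3.792×10^5 N
From P_cr = π²EI/(K·L)²:  L = (1/K)·√(π²EI/P_cr) = (1/1)·√(π²×1.35×10^10×1.442×10^-7/3.792×10^5)
L = 0.225 m

L_max ≈ 0.225 m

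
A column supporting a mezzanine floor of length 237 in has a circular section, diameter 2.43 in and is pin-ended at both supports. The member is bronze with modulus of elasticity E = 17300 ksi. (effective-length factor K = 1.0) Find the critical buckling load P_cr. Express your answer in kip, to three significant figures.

P_cr ≈ 5.20 kip

I = πd⁴/64 = π×2.43⁴/64 = 1.712 in⁴
Effective length L_e = K·L = 1 × 237 = 237.0 in
P_cr = π²EI / L_e² = π² × 17300×10³ × 1.712 / 237.0² = 5.203×10^3 lb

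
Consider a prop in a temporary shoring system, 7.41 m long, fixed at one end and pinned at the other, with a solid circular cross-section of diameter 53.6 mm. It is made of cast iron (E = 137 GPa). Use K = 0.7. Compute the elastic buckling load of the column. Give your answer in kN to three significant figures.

P_cr ≈ 20.4 kN

I = πd⁴/64 = π×53.6⁴/64 = 4.052×10^5 mm⁴
I = 4.052×10^5 mm⁴ = 4.052×10^-7 m⁴
Effective length L_e = K·L = 0.7 × 7.41 = 5.187 m
P_cr = π²EI / L_e² = π² × 137×10⁹ × 4.052×10^-7 / 5.187² = 2.036×10^4 N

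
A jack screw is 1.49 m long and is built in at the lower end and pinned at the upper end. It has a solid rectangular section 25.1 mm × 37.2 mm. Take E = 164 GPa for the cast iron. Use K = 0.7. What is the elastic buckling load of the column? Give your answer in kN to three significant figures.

Buckling occurs about the weak axis: I_min = h·b³/12 with b = 25.1 mm (the shorter side).
I_min = 37.2×25.1³/12 = 4.902×10^4 mm⁴
I = 4.902×10^4 mm⁴ = 4.902×10^-8 m⁴
Effective length L_e = K·L = 0.7 × 1.49 = 1.043 m
P_cr = π²EI / L_e² = π² × 164×10⁹ × 4.902×10^-8 / 1.043² = 7.294×10^4 N

P_cr ≈ 72.9 kN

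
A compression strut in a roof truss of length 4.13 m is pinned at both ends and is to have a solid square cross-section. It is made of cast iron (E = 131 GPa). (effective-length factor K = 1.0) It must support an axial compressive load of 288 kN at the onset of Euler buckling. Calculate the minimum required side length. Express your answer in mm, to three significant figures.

a ≈ 82.2 mm

L_e = K·L = 1 × 4.13 = 4.130 m
Required I = P_cr·L_e²/(π²E) = 2.880×10^5 × 4.130² / (π² × 1.31×10^11) = 3.799×10^-6 m⁴
I_req = 3.799×10^6 mm⁴
Solid square: I = a⁴/12  ⇒  a = (12I)^(1/4) = (12×3.799×10^6)^(1/4) = 82.2 mm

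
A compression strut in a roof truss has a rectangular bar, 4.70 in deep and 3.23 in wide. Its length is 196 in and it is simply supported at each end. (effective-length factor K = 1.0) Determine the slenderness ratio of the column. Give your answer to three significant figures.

λ ≈ 210

Buckling occurs about the weak axis: I_min = h·b³/12 with b = 3.23 in (the shorter side).
I_min = 4.70×3.23³/12 = 13.20 in⁴
A = 15.18 in²;  r_min = √(I/A) = √(13.20/15.18) = 0.9324 in
L_e = K·L = 1 × 196 = 196.0 in
λ = L_e / r_min = 196.00 / 0.9324 = 210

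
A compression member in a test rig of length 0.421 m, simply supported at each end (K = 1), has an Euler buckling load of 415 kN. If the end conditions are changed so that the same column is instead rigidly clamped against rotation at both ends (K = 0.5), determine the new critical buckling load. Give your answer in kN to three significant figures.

P_cr ≈ 1660 kN

P_cr ∝ 1/K², so P_cr,new = P_cr,old × (K_old/K_new)² = 415 × (1/0.5)²
= 415 × 4.000 = 1660 kN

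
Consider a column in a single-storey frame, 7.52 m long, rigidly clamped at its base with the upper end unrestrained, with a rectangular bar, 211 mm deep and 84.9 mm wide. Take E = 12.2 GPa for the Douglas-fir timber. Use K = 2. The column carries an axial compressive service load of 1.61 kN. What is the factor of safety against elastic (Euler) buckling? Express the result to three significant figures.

n ≈ 3.56

Buckling occurs about the weak axis: I_min = h·b³/12 with b = 84.9 mm (the shorter side).
I_min = 211×84.9³/12 = 1.076×10^7 mm⁴
I = 1.076×10^7 mm⁴ = 1.076×10^-5 m⁴
Effective length L_e = K·L = 2 × 7.52 = 15.04 m
P_cr = π²EI / L_e² = π² × 12.2×10⁹ × 1.076×10^-5 / 15.04² = 5.728×10^3 N
Factor of safety n = P_cr / P = 5.7278 / 1.61 = 3.56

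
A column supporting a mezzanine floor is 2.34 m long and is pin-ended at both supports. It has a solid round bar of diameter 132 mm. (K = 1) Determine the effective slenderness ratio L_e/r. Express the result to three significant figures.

λ ≈ 70.9

For a solid circle r = d/4 = 132/4 = 33.00 mm
L_e = K·L = 1 × 2.34 m = 2.340 m = 2340.0 mm
λ = L_e / r_min = 2340.0 / 33.00 = 70.9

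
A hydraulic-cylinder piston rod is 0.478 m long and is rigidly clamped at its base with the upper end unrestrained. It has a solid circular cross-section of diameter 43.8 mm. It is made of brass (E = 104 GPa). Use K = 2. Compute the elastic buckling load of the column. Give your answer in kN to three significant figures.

I = πd⁴/64 = π×43.8⁴/64 = 1.807×10^5 mm⁴
I = 1.807×10^5 mm⁴ = 1.807×10^-7 m⁴
Effective length L_e = K·L = 2 × 0.478 = 0.9560 m
P_cr = π²EI / L_e² = π² × 104×10⁹ × 1.807×10^-7 / 0.9560² = 2.029×10^5 N

P_cr ≈ 203 kN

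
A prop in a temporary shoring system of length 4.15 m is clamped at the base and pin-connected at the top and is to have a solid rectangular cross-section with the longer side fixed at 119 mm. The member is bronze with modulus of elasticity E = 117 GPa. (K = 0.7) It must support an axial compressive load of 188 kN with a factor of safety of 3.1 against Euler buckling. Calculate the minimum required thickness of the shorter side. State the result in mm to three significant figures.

Required P_cr = n·P = 3.1 × 188 = 582.8 kN
L_e = K·L = 0.7 × 4.15 = 2.905 m
Required I = P_cr·L_e²/(π²E) = 5.828×10^5 × 2.905² / (π² × 1.17×10^11) = 4.259×10^-6 m⁴
I_req = 4.259×10^6 mm⁴
Rectangle, weak axis: I_min = h·b³/12 with h = 119 mm fixed  ⇒  b = (12I/h)^(1/3) = 75.4 mm

b ≈ 75.4 mm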